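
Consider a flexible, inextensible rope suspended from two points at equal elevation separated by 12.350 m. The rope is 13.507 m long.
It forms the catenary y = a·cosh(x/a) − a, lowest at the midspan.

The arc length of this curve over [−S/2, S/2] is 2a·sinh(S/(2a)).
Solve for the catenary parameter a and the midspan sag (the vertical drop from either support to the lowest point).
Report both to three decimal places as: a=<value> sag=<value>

seed: a₀ = √(S³/(24(L−S))) = √(12.350³/(24·1.157)) = 8.236224
iter 1: u=0.749737  f(a)=+3.296e-02  f'(a)=-2.971e-01  a ← 8.236224 − (+3.296e-02/-2.971e-01) = 8.347163
iter 2: u=0.739772  f(a)=+6.777e-04  f'(a)=-2.850e-01  a ← 8.347163 − (+6.777e-04/-2.850e-01) = 8.349541
iter 3: u=0.739562  f(a)=+2.999e-07  f'(a)=-2.847e-01  a ← 8.349541 − (+2.999e-07/-2.847e-01) = 8.349542
iter 4: u=0.739561  f(a)=+5.684e-14  f'(a)=-2.847e-01  a ← 8.349542 − (+5.684e-14/-2.847e-01) = 8.349542
converged: |Δa| < 1e-12 after 4 iterations
sag = a·(cosh(S/(2a)) − 1) = 8.349542·(cosh(0.739561) − 1) = 2.389388
T_max/T_min = cosh(S/(2a)) = 1.286170

a=8.350 sag=2.389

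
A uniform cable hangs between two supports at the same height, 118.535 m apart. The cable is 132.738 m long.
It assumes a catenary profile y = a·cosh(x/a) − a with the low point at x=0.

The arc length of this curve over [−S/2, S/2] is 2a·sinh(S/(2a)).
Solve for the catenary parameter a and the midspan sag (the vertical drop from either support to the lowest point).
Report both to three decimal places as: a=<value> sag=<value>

seed: a₀ = √(S³/(24(L−S))) = √(118.535³/(24·14.203)) = 69.899528
iter 1: u=0.847896  f(a)=+5.194e-01  f'(a)=-4.364e-01  a ← 69.899528 − (+5.194e-01/-4.364e-01) = 71.089769
iter 2: u=0.833699  f(a)=+1.356e-02  f'(a)=-4.138e-01  a ← 71.089769 − (+1.356e-02/-4.138e-01) = 71.122542
iter 3: u=0.833315  f(a)=+9.799e-06  f'(a)=-4.132e-01  a ← 71.122542 − (+9.799e-06/-4.132e-01) = 71.122566
iter 4: u=0.833315  f(a)=+5.144e-12  f'(a)=-4.132e-01  a ← 71.122566 − (+5.144e-12/-4.132e-01) = 71.122566
converged: |Δa| < 1e-12 after 4 iterations
sag = a·(cosh(S/(2a)) − 1) = 71.122566·(cosh(0.833315) − 1) = 26.156741
T_max/T_min = cosh(S/(2a)) = 1.367770

a=71.123 sag=26.157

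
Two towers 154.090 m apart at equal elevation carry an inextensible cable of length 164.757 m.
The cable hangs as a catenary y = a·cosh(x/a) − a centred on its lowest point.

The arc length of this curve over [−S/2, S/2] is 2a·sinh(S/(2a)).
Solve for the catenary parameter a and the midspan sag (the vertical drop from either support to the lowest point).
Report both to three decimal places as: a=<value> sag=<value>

a=120.768 sag=25.421

seed: a₀ = √(S³/(24(L−S))) = √(154.090³/(24·10.667)) = 119.545963
iter 1: u=0.644480  f(a)=+2.237e-01  f'(a)=-1.860e-01  a ← 119.545963 − (+2.237e-01/-1.860e-01) = 120.748946
iter 2: u=0.638059  f(a)=+3.422e-03  f'(a)=-1.803e-01  a ← 120.748946 − (+3.422e-03/-1.803e-01) = 120.767922
iter 3: u=0.637959  f(a)=+8.282e-07  f'(a)=-1.802e-01  a ← 120.767922 − (+8.282e-07/-1.802e-01) = 120.767927
iter 4: u=0.637959  f(a)=+2.842e-14  f'(a)=-1.802e-01  a ← 120.767927 − (+2.842e-14/-1.802e-01) = 120.767927
converged: |Δa| < 1e-12 after 4 iterations
sag = a·(cosh(S/(2a)) − 1) = 120.767927·(cosh(0.637959) − 1) = 25.420682
T_max/T_min = cosh(S/(2a)) = 1.210492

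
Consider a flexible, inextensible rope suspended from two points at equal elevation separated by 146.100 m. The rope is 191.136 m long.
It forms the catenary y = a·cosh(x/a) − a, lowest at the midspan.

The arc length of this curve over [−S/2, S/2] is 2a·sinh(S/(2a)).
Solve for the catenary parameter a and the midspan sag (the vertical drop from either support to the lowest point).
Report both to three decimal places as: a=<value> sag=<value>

seed: a₀ = √(S³/(24(L−S))) = √(146.100³/(24·45.036)) = 53.714285
iter 1: u=1.359973  f(a)=+4.353e+00  f'(a)=-2.008e+00  a ← 53.714285 − (+4.353e+00/-2.008e+00) = 55.881858
iter 2: u=1.307222  f(a)=+2.774e-01  f'(a)=-1.760e+00  a ← 55.881858 − (+2.774e-01/-1.760e+00) = 56.039472
iter 3: u=1.303545  f(a)=+1.296e-03  f'(a)=-1.743e+00  a ← 56.039472 − (+1.296e-03/-1.743e+00) = 56.040215
iter 4: u=1.303528  f(a)=+2.856e-08  f'(a)=-1.743e+00  a ← 56.040215 − (+2.856e-08/-1.743e+00) = 56.040215
iter 5: u=1.303528  f(a)=-2.842e-14  f'(a)=-1.743e+00  a ← 56.040215 − (-2.842e-14/-1.743e+00) = 56.040215
converged: |Δa| < 1e-12 after 5 iterations
sag = a·(cosh(S/(2a)) − 1) = 56.040215·(cosh(1.303528) − 1) = 54.746735
T_max/T_min = cosh(S/(2a)) = 1.976919

a=56.040 sag=54.747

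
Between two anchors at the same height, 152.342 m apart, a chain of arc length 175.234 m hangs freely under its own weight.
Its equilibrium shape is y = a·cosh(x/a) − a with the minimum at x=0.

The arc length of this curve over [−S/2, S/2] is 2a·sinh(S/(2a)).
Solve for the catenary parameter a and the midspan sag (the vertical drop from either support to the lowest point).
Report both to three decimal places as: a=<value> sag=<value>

a=81.969 sag=38.013

seed: a₀ = √(S³/(24(L−S))) = √(152.342³/(24·22.892)) = 80.219877
iter 1: u=0.949528  f(a)=+1.054e+00  f'(a)=-6.239e-01  a ← 80.219877 − (+1.054e+00/-6.239e-01) = 81.909975
iter 2: u=0.929936  f(a)=+3.424e-02  f'(a)=-5.839e-01  a ← 81.909975 − (+3.424e-02/-5.839e-01) = 81.968616
iter 3: u=0.929270  f(a)=+3.880e-05  f'(a)=-5.826e-01  a ← 81.968616 − (+3.880e-05/-5.826e-01) = 81.968683
iter 4: u=0.929270  f(a)=+4.994e-11  f'(a)=-5.826e-01  a ← 81.968683 − (+4.994e-11/-5.826e-01) = 81.968683
iter 5: u=0.929270  f(a)=+2.842e-14  f'(a)=-5.826e-01  a ← 81.968683 − (+2.842e-14/-5.826e-01) = 81.968683
converged: |Δa| < 1e-12 after 5 iterations
sag = a·(cosh(S/(2a)) − 1) = 81.968683·(cosh(0.929270) − 1) = 38.012998
T_max/T_min = cosh(S/(2a)) = 1.463750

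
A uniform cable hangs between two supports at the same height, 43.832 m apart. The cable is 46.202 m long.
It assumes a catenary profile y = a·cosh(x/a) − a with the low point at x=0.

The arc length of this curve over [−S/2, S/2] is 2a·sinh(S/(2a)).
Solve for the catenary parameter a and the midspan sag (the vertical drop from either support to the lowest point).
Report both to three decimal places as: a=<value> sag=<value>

a=38.786 sag=6.358

seed: a₀ = √(S³/(24(L−S))) = √(43.832³/(24·2.370)) = 38.477526
iter 1: u=0.569579  f(a)=+3.874e-02  f'(a)=-1.272e-01  a ← 38.477526 − (+3.874e-02/-1.272e-01) = 38.782026
iter 2: u=0.565107  f(a)=+4.647e-04  f'(a)=-1.242e-01  a ← 38.782026 − (+4.647e-04/-1.242e-01) = 38.785768
iter 3: u=0.565053  f(a)=+6.866e-08  f'(a)=-1.242e-01  a ← 38.785768 − (+6.866e-08/-1.242e-01) = 38.785768
iter 4: u=0.565053  f(a)=+0.000e+00  f'(a)=-1.242e-01  a ← 38.785768 − (+0.000e+00/-1.242e-01) = 38.785768
converged: |Δa| < 1e-12 after 4 iterations
sag = a·(cosh(S/(2a)) − 1) = 38.785768·(cosh(0.565053) − 1) = 6.358357
T_max/T_min = cosh(S/(2a)) = 1.163935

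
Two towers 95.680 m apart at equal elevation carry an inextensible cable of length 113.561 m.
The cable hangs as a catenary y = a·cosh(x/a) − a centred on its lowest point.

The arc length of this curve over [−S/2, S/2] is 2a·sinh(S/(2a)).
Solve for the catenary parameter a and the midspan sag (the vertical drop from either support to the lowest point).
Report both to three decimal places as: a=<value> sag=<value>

a=46.394 sag=26.930

seed: a₀ = √(S³/(24(L−S))) = √(95.680³/(24·17.881)) = 45.178336
iter 1: u=1.058915  f(a)=+1.030e+00  f'(a)=-8.840e-01  a ← 45.178336 − (+1.030e+00/-8.840e-01) = 46.343186
iter 2: u=1.032298  f(a)=+4.117e-02  f'(a)=-8.146e-01  a ← 46.343186 − (+4.117e-02/-8.146e-01) = 46.393726
iter 3: u=1.031174  f(a)=+7.188e-05  f'(a)=-8.117e-01  a ← 46.393726 − (+7.188e-05/-8.117e-01) = 46.393814
iter 4: u=1.031172  f(a)=+2.199e-10  f'(a)=-8.117e-01  a ← 46.393814 − (+2.199e-10/-8.117e-01) = 46.393814
iter 5: u=1.031172  f(a)=+1.421e-14  f'(a)=-8.117e-01  a ← 46.393814 − (+1.421e-14/-8.117e-01) = 46.393814
converged: |Δa| < 1e-12 after 5 iterations
sag = a·(cosh(S/(2a)) − 1) = 46.393814·(cosh(1.031172) − 1) = 26.930201
T_max/T_min = cosh(S/(2a)) = 1.580470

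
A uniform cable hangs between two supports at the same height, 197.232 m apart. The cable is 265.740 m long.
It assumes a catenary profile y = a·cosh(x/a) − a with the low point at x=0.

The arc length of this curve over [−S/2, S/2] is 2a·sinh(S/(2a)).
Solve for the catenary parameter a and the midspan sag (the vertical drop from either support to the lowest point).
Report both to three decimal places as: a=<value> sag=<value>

seed: a₀ = √(S³/(24(L−S))) = √(197.232³/(24·68.508)) = 68.310868
iter 1: u=1.443636  f(a)=+7.504e+00  f'(a)=-2.456e+00  a ← 68.310868 − (+7.504e+00/-2.456e+00) = 71.365874
iter 2: u=1.381837  f(a)=+5.327e-01  f'(a)=-2.119e+00  a ← 71.365874 − (+5.327e-01/-2.119e+00) = 71.617314
iter 3: u=1.376985  f(a)=+3.139e-03  f'(a)=-2.094e+00  a ← 71.617314 − (+3.139e-03/-2.094e+00) = 71.618813
iter 4: u=1.376957  f(a)=+1.104e-07  f'(a)=-2.094e+00  a ← 71.618813 − (+1.104e-07/-2.094e+00) = 71.618813
iter 5: u=1.376957  f(a)=-5.684e-14  f'(a)=-2.094e+00  a ← 71.618813 − (-5.684e-14/-2.094e+00) = 71.618813
converged: |Δa| < 1e-12 after 5 iterations
sag = a·(cosh(S/(2a)) − 1) = 71.618813·(cosh(1.376957) − 1) = 79.323862
T_max/T_min = cosh(S/(2a)) = 2.107584

a=71.619 sag=79.324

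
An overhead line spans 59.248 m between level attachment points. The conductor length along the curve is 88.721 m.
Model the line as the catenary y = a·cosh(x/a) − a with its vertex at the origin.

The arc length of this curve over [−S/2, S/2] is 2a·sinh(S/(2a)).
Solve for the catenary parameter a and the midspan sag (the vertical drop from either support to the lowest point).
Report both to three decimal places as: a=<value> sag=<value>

seed: a₀ = √(S³/(24(L−S))) = √(59.248³/(24·29.473)) = 17.147182
iter 1: u=1.727631  f(a)=+4.724e+00  f'(a)=-4.579e+00  a ← 17.147182 − (+4.724e+00/-4.579e+00) = 18.178843
iter 2: u=1.629587  f(a)=+4.599e-01  f'(a)=-3.727e+00  a ← 18.178843 − (+4.599e-01/-3.727e+00) = 18.302239
iter 3: u=1.618600  f(a)=+5.398e-03  f'(a)=-3.640e+00  a ← 18.302239 − (+5.398e-03/-3.640e+00) = 18.303721
iter 4: u=1.618469  f(a)=+7.627e-07  f'(a)=-3.639e+00  a ← 18.303721 − (+7.627e-07/-3.639e+00) = 18.303722
iter 5: u=1.618469  f(a)=+1.421e-14  f'(a)=-3.639e+00  a ← 18.303722 − (+1.421e-14/-3.639e+00) = 18.303722
converged: |Δa| < 1e-12 after 5 iterations
sag = a·(cosh(S/(2a)) − 1) = 18.303722·(cosh(1.618469) − 1) = 29.684612
T_max/T_min = cosh(S/(2a)) = 2.621780

a=18.304 sag=29.685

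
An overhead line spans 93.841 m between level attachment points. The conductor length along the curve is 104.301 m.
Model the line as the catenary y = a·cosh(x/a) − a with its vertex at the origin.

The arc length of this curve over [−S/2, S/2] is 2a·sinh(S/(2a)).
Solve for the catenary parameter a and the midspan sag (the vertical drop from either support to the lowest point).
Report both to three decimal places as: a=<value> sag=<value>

seed: a₀ = √(S³/(24(L−S))) = √(93.841³/(24·10.460)) = 57.374310
iter 1: u=0.817796  f(a)=+3.554e-01  f'(a)=-3.896e-01  a ← 57.374310 − (+3.554e-01/-3.896e-01) = 58.286530
iter 2: u=0.804997  f(a)=+8.653e-03  f'(a)=-3.708e-01  a ← 58.286530 − (+8.653e-03/-3.708e-01) = 58.309865
iter 3: u=0.804675  f(a)=+5.414e-06  f'(a)=-3.704e-01  a ← 58.309865 − (+5.414e-06/-3.704e-01) = 58.309879
iter 4: u=0.804675  f(a)=+2.146e-12  f'(a)=-3.704e-01  a ← 58.309879 − (+2.146e-12/-3.704e-01) = 58.309879
converged: |Δa| < 1e-12 after 4 iterations
sag = a·(cosh(S/(2a)) − 1) = 58.309879·(cosh(0.804675) − 1) = 19.918739
T_max/T_min = cosh(S/(2a)) = 1.341601

a=58.310 sag=19.919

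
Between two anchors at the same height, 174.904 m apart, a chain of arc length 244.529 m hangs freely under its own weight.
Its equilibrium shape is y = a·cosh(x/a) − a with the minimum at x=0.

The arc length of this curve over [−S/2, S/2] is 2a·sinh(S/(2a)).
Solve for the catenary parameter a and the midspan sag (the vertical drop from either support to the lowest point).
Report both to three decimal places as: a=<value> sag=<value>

a=59.697 sag=76.363

seed: a₀ = √(S³/(24(L−S))) = √(174.904³/(24·69.625)) = 56.586312
iter 1: u=1.545462  f(a)=+8.804e+00  f'(a)=-3.101e+00  a ← 56.586312 − (+8.804e+00/-3.101e+00) = 59.425275
iter 2: u=1.471630  f(a)=+7.059e-01  f'(a)=-2.622e+00  a ← 59.425275 − (+7.059e-01/-2.622e+00) = 59.694506
iter 3: u=1.464992  f(a)=+5.413e-03  f'(a)=-2.582e+00  a ← 59.694506 − (+5.413e-03/-2.582e+00) = 59.696602
iter 4: u=1.464941  f(a)=+3.236e-07  f'(a)=-2.582e+00  a ← 59.696602 − (+3.236e-07/-2.582e+00) = 59.696602
iter 5: u=1.464941  f(a)=+0.000e+00  f'(a)=-2.582e+00  a ← 59.696602 − (+0.000e+00/-2.582e+00) = 59.696602
converged: |Δa| < 1e-12 after 5 iterations
sag = a·(cosh(S/(2a)) − 1) = 59.696602·(cosh(1.464941) − 1) = 76.363283
T_max/T_min = cosh(S/(2a)) = 2.279190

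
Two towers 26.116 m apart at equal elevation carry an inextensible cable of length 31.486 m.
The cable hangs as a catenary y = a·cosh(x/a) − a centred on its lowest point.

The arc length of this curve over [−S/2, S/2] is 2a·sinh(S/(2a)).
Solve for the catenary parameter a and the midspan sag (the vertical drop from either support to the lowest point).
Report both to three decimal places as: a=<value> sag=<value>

seed: a₀ = √(S³/(24(L−S))) = √(26.116³/(24·5.370)) = 11.756207
iter 1: u=1.110732  f(a)=+3.412e-01  f'(a)=-1.031e+00  a ← 11.756207 − (+3.412e-01/-1.031e+00) = 12.086992
iter 2: u=1.080335  f(a)=+1.493e-02  f'(a)=-9.429e-01  a ← 12.086992 − (+1.493e-02/-9.429e-01) = 12.102825
iter 3: u=1.078922  f(a)=+3.148e-05  f'(a)=-9.389e-01  a ← 12.102825 − (+3.148e-05/-9.389e-01) = 12.102858
iter 4: u=1.078919  f(a)=+1.407e-10  f'(a)=-9.389e-01  a ← 12.102858 − (+1.407e-10/-9.389e-01) = 12.102858
iter 5: u=1.078919  f(a)=+0.000e+00  f'(a)=-9.389e-01  a ← 12.102858 − (+0.000e+00/-9.389e-01) = 12.102858
converged: |Δa| < 1e-12 after 5 iterations
sag = a·(cosh(S/(2a)) − 1) = 12.102858·(cosh(1.078919) − 1) = 7.754665
T_max/T_min = cosh(S/(2a)) = 1.640730

a=12.103 sag=7.755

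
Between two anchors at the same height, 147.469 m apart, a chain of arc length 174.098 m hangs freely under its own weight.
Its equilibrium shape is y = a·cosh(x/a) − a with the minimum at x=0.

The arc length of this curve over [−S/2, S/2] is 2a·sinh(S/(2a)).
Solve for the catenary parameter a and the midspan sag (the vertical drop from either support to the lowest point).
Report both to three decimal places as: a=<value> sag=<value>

seed: a₀ = √(S³/(24(L−S))) = √(147.469³/(24·26.629)) = 70.838287
iter 1: u=1.040885  f(a)=+1.480e+00  f'(a)=-8.365e-01  a ← 70.838287 − (+1.480e+00/-8.365e-01) = 72.607960
iter 2: u=1.015515  f(a)=+5.729e-02  f'(a)=-7.729e-01  a ← 72.607960 − (+5.729e-02/-7.729e-01) = 72.682082
iter 3: u=1.014480  f(a)=+9.345e-05  f'(a)=-7.704e-01  a ← 72.682082 − (+9.345e-05/-7.704e-01) = 72.682203
iter 4: u=1.014478  f(a)=+2.495e-10  f'(a)=-7.704e-01  a ← 72.682203 − (+2.495e-10/-7.704e-01) = 72.682203
iter 5: u=1.014478  f(a)=+2.842e-14  f'(a)=-7.704e-01  a ← 72.682203 − (+2.842e-14/-7.704e-01) = 72.682203
converged: |Δa| < 1e-12 after 5 iterations
sag = a·(cosh(S/(2a)) − 1) = 72.682203·(cosh(1.014478) − 1) = 40.720756
T_max/T_min = cosh(S/(2a)) = 1.560258

a=72.682 sag=40.721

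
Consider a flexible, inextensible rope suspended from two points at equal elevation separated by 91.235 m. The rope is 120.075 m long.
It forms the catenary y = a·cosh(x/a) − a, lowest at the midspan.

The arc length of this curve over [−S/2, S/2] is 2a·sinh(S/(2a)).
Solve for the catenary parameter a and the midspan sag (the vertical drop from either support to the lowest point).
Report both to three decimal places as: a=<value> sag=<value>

a=34.592 sag=34.698

seed: a₀ = √(S³/(24(L−S))) = √(91.235³/(24·28.840)) = 33.123709
iter 1: u=1.377186  f(a)=+2.862e+00  f'(a)=-2.095e+00  a ← 33.123709 − (+2.862e+00/-2.095e+00) = 34.489842
iter 2: u=1.322636  f(a)=+1.866e-01  f'(a)=-1.830e+00  a ← 34.489842 − (+1.866e-01/-1.830e+00) = 34.591804
iter 3: u=1.318737  f(a)=+9.153e-04  f'(a)=-1.812e+00  a ← 34.591804 − (+9.153e-04/-1.812e+00) = 34.592310
iter 4: u=1.318718  f(a)=+2.226e-08  f'(a)=-1.812e+00  a ← 34.592310 − (+2.226e-08/-1.812e+00) = 34.592310
iter 5: u=1.318718  f(a)=-1.421e-14  f'(a)=-1.812e+00  a ← 34.592310 − (-1.421e-14/-1.812e+00) = 34.592310
converged: |Δa| < 1e-12 after 5 iterations
sag = a·(cosh(S/(2a)) − 1) = 34.592310·(cosh(1.318718) − 1) = 34.697872
T_max/T_min = cosh(S/(2a)) = 2.003052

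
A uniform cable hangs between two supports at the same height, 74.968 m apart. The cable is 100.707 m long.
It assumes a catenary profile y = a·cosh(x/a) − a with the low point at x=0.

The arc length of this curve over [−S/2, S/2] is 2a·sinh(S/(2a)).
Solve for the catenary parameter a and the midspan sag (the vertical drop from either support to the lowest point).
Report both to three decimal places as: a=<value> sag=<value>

a=27.367 sag=29.943

seed: a₀ = √(S³/(24(L−S))) = √(74.968³/(24·25.739)) = 26.116347
iter 1: u=1.435270  f(a)=+2.785e+00  f'(a)=-2.408e+00  a ← 26.116347 − (+2.785e+00/-2.408e+00) = 27.272791
iter 2: u=1.374410  f(a)=+1.957e-01  f'(a)=-2.081e+00  a ← 27.272791 − (+1.957e-01/-2.081e+00) = 27.366830
iter 3: u=1.369687  f(a)=+1.127e-03  f'(a)=-2.057e+00  a ← 27.366830 − (+1.127e-03/-2.057e+00) = 27.367378
iter 4: u=1.369660  f(a)=+3.788e-08  f'(a)=-2.057e+00  a ← 27.367378 − (+3.788e-08/-2.057e+00) = 27.367378
iter 5: u=1.369660  f(a)=+0.000e+00  f'(a)=-2.057e+00  a ← 27.367378 − (+0.000e+00/-2.057e+00) = 27.367378
converged: |Δa| < 1e-12 after 5 iterations
sag = a·(cosh(S/(2a)) − 1) = 27.367378·(cosh(1.369660) − 1) = 29.942729
T_max/T_min = cosh(S/(2a)) = 2.094103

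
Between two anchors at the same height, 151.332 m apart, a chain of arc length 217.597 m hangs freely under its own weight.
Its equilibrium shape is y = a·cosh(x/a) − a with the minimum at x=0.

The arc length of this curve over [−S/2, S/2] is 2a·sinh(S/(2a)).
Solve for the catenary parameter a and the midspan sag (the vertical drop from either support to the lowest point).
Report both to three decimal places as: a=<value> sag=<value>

a=49.484 sag=70.039

seed: a₀ = √(S³/(24(L−S))) = √(151.332³/(24·66.265)) = 46.681891
iter 1: u=1.620886  f(a)=+9.270e+00  f'(a)=-3.658e+00  a ← 46.681891 − (+9.270e+00/-3.658e+00) = 49.215709
iter 2: u=1.537436  f(a)=+8.082e-01  f'(a)=-3.046e+00  a ← 49.215709 − (+8.082e-01/-3.046e+00) = 49.481062
iter 3: u=1.529191  f(a)=+7.441e-03  f'(a)=-2.990e+00  a ← 49.481062 − (+7.441e-03/-2.990e+00) = 49.483551
iter 4: u=1.529114  f(a)=+6.435e-07  f'(a)=-2.990e+00  a ← 49.483551 − (+6.435e-07/-2.990e+00) = 49.483551
iter 5: u=1.529114  f(a)=+8.527e-14  f'(a)=-2.990e+00  a ← 49.483551 − (+8.527e-14/-2.990e+00) = 49.483551
converged: |Δa| < 1e-12 after 5 iterations
sag = a·(cosh(S/(2a)) − 1) = 49.483551·(cosh(1.529114) − 1) = 70.039398
T_max/T_min = cosh(S/(2a)) = 2.415408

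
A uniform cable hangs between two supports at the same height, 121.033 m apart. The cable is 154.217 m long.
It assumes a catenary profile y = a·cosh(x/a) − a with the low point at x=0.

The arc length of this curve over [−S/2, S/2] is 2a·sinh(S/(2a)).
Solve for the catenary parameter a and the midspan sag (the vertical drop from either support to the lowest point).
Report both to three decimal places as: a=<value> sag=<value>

a=49.013 sag=42.355

seed: a₀ = √(S³/(24(L−S))) = √(121.033³/(24·33.184)) = 47.183017
iter 1: u=1.282591  f(a)=+2.839e+00  f'(a)=-1.652e+00  a ← 47.183017 − (+2.839e+00/-1.652e+00) = 48.901422
iter 2: u=1.237520  f(a)=+1.625e-01  f'(a)=-1.468e+00  a ← 48.901422 − (+1.625e-01/-1.468e+00) = 49.012099
iter 3: u=1.234726  f(a)=+6.035e-04  f'(a)=-1.457e+00  a ← 49.012099 − (+6.035e-04/-1.457e+00) = 49.012513
iter 4: u=1.234715  f(a)=+8.396e-09  f'(a)=-1.457e+00  a ← 49.012513 − (+8.396e-09/-1.457e+00) = 49.012513
iter 5: u=1.234715  f(a)=+0.000e+00  f'(a)=-1.457e+00  a ← 49.012513 − (+0.000e+00/-1.457e+00) = 49.012513
converged: |Δa| < 1e-12 after 5 iterations
sag = a·(cosh(S/(2a)) − 1) = 49.012513·(cosh(1.234715) − 1) = 42.354588
T_max/T_min = cosh(S/(2a)) = 1.864159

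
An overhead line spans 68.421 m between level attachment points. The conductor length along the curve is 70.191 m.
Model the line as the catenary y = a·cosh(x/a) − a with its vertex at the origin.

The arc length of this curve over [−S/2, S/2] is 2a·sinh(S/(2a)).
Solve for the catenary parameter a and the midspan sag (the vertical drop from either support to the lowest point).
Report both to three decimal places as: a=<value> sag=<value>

seed: a₀ = √(S³/(24(L−S))) = √(68.421³/(24·1.770)) = 86.834413
iter 1: u=0.393974  f(a)=+1.379e-02  f'(a)=-4.140e-02  a ← 86.834413 − (+1.379e-02/-4.140e-02) = 87.167414
iter 2: u=0.392469  f(a)=+7.971e-05  f'(a)=-4.093e-02  a ← 87.167414 − (+7.971e-05/-4.093e-02) = 87.169362
iter 3: u=0.392460  f(a)=+2.699e-09  f'(a)=-4.092e-02  a ← 87.169362 − (+2.699e-09/-4.092e-02) = 87.169362
iter 4: u=0.392460  f(a)=+0.000e+00  f'(a)=-4.092e-02  a ← 87.169362 − (+0.000e+00/-4.092e-02) = 87.169362
converged: |Δa| < 1e-12 after 4 iterations
sag = a·(cosh(S/(2a)) − 1) = 87.169362·(cosh(0.392460) − 1) = 6.799738
T_max/T_min = cosh(S/(2a)) = 1.078006

a=87.169 sag=6.800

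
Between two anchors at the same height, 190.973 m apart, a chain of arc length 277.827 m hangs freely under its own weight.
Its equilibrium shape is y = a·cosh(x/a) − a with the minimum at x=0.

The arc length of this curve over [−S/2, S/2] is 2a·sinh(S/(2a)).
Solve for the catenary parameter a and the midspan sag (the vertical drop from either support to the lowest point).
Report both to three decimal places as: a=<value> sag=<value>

seed: a₀ = √(S³/(24(L−S))) = √(190.973³/(24·86.854)) = 57.803937
iter 1: u=1.651903  f(a)=+1.265e+01  f'(a)=-3.909e+00  a ← 57.803937 − (+1.265e+01/-3.909e+00) = 61.039893
iter 2: u=1.564329  f(a)=+1.140e+00  f'(a)=-3.234e+00  a ← 61.039893 − (+1.140e+00/-3.234e+00) = 61.392426
iter 3: u=1.555347  f(a)=+1.128e-02  f'(a)=-3.170e+00  a ← 61.392426 − (+1.128e-02/-3.170e+00) = 61.395985
iter 4: u=1.555256  f(a)=+1.130e-06  f'(a)=-3.169e+00  a ← 61.395985 − (+1.130e-06/-3.169e+00) = 61.395985
iter 5: u=1.555256  f(a)=+0.000e+00  f'(a)=-3.169e+00  a ← 61.395985 − (+0.000e+00/-3.169e+00) = 61.395985
converged: |Δa| < 1e-12 after 5 iterations
sag = a·(cosh(S/(2a)) − 1) = 61.395985·(cosh(1.555256) − 1) = 90.480371
T_max/T_min = cosh(S/(2a)) = 2.473718

a=61.396 sag=90.480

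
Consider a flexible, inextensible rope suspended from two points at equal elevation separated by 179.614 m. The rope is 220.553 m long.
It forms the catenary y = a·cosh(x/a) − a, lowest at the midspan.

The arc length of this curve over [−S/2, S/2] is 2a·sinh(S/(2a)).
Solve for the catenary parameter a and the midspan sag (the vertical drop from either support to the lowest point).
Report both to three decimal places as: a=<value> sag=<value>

seed: a₀ = √(S³/(24(L−S))) = √(179.614³/(24·40.939)) = 76.795548
iter 1: u=1.169430  f(a)=+2.892e+00  f'(a)=-1.219e+00  a ← 76.795548 − (+2.892e+00/-1.219e+00) = 79.167611
iter 2: u=1.134391  f(a)=+1.394e-01  f'(a)=-1.104e+00  a ← 79.167611 − (+1.394e-01/-1.104e+00) = 79.293855
iter 3: u=1.132585  f(a)=+3.602e-04  f'(a)=-1.099e+00  a ← 79.293855 − (+3.602e-04/-1.099e+00) = 79.294183
iter 4: u=1.132580  f(a)=+2.419e-09  f'(a)=-1.099e+00  a ← 79.294183 − (+2.419e-09/-1.099e+00) = 79.294183
iter 5: u=1.132580  f(a)=+0.000e+00  f'(a)=-1.099e+00  a ← 79.294183 − (+0.000e+00/-1.099e+00) = 79.294183
converged: |Δa| < 1e-12 after 5 iterations
sag = a·(cosh(S/(2a)) − 1) = 79.294183·(cosh(1.132580) − 1) = 56.530976
T_max/T_min = cosh(S/(2a)) = 1.712927

a=79.294 sag=56.531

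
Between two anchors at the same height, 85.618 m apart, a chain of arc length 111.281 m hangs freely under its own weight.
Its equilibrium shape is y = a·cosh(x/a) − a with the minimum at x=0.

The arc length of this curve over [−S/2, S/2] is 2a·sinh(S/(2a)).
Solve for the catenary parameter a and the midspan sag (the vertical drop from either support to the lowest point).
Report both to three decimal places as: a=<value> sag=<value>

a=33.268 sag=31.560

seed: a₀ = √(S³/(24(L−S))) = √(85.618³/(24·25.663)) = 31.921867
iter 1: u=1.341056  f(a)=+2.409e+00  f'(a)=-1.916e+00  a ← 31.921867 − (+2.409e+00/-1.916e+00) = 33.179011
iter 2: u=1.290243  f(a)=+1.496e-01  f'(a)=-1.685e+00  a ← 33.179011 − (+1.496e-01/-1.685e+00) = 33.267808
iter 3: u=1.286800  f(a)=+6.617e-04  f'(a)=-1.670e+00  a ← 33.267808 − (+6.617e-04/-1.670e+00) = 33.268204
iter 4: u=1.286784  f(a)=+1.307e-08  f'(a)=-1.670e+00  a ← 33.268204 − (+1.307e-08/-1.670e+00) = 33.268204
iter 5: u=1.286784  f(a)=+1.421e-14  f'(a)=-1.670e+00  a ← 33.268204 − (+1.421e-14/-1.670e+00) = 33.268204
converged: |Δa| < 1e-12 after 5 iterations
sag = a·(cosh(S/(2a)) − 1) = 33.268204·(cosh(1.286784) − 1) = 31.559557
T_max/T_min = cosh(S/(2a)) = 1.948640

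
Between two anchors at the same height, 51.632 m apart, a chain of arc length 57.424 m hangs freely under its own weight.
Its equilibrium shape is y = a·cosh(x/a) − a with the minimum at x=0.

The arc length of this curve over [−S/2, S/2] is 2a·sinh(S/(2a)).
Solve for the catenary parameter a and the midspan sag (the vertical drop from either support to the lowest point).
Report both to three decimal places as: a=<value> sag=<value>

a=31.984 sag=10.997

seed: a₀ = √(S³/(24(L−S))) = √(51.632³/(24·5.792)) = 31.467231
iter 1: u=0.820409  f(a)=+1.981e-01  f'(a)=-3.935e-01  a ← 31.467231 − (+1.981e-01/-3.935e-01) = 31.970584
iter 2: u=0.807492  f(a)=+4.853e-03  f'(a)=-3.744e-01  a ← 31.970584 − (+4.853e-03/-3.744e-01) = 31.983544
iter 3: u=0.807165  f(a)=+3.075e-06  f'(a)=-3.740e-01  a ← 31.983544 − (+3.075e-06/-3.740e-01) = 31.983552
iter 4: u=0.807165  f(a)=+1.236e-12  f'(a)=-3.740e-01  a ← 31.983552 − (+1.236e-12/-3.740e-01) = 31.983552
converged: |Δa| < 1e-12 after 4 iterations
sag = a·(cosh(S/(2a)) − 1) = 31.983552·(cosh(0.807165) − 1) = 10.996985
T_max/T_min = cosh(S/(2a)) = 1.343833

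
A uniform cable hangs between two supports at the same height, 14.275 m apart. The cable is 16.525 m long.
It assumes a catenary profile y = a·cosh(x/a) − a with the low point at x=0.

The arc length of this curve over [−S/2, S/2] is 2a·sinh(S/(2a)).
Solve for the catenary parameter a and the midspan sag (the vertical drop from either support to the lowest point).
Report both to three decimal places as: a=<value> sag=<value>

a=7.507 sag=3.656

seed: a₀ = √(S³/(24(L−S))) = √(14.275³/(24·2.250)) = 7.339514
iter 1: u=0.972476  f(a)=+1.088e-01  f'(a)=-6.731e-01  a ← 7.339514 − (+1.088e-01/-6.731e-01) = 7.501184
iter 2: u=0.951516  f(a)=+3.699e-03  f'(a)=-6.280e-01  a ← 7.501184 − (+3.699e-03/-6.280e-01) = 7.507075
iter 3: u=0.950770  f(a)=+4.609e-06  f'(a)=-6.265e-01  a ← 7.507075 − (+4.609e-06/-6.265e-01) = 7.507082
iter 4: u=0.950769  f(a)=+7.173e-12  f'(a)=-6.265e-01  a ← 7.507082 − (+7.173e-12/-6.265e-01) = 7.507082
iter 5: u=0.950769  f(a)=+3.553e-15  f'(a)=-6.265e-01  a ← 7.507082 − (+3.553e-15/-6.265e-01) = 7.507082
converged: |Δa| < 1e-12 after 5 iterations
sag = a·(cosh(S/(2a)) − 1) = 7.507082·(cosh(0.950769) − 1) = 3.656483
T_max/T_min = cosh(S/(2a)) = 1.487071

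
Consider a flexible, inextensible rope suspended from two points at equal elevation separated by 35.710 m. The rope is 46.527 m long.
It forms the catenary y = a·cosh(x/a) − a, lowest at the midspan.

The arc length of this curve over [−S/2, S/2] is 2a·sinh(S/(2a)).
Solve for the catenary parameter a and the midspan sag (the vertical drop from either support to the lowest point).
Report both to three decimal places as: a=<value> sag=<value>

a=13.808 sag=13.245

seed: a₀ = √(S³/(24(L−S))) = √(35.710³/(24·10.817)) = 13.244200
iter 1: u=1.348137  f(a)=+1.027e+00  f'(a)=-1.950e+00  a ← 13.244200 − (+1.027e+00/-1.950e+00) = 13.770591
iter 2: u=1.296604  f(a)=+6.438e-02  f'(a)=-1.713e+00  a ← 13.770591 − (+6.438e-02/-1.713e+00) = 13.808180
iter 3: u=1.293074  f(a)=+2.906e-04  f'(a)=-1.697e+00  a ← 13.808180 − (+2.906e-04/-1.697e+00) = 13.808351
iter 4: u=1.293058  f(a)=+5.982e-09  f'(a)=-1.697e+00  a ← 13.808351 − (+5.982e-09/-1.697e+00) = 13.808351
iter 5: u=1.293058  f(a)=+7.105e-15  f'(a)=-1.697e+00  a ← 13.808351 − (+7.105e-15/-1.697e+00) = 13.808351
converged: |Δa| < 1e-12 after 5 iterations
sag = a·(cosh(S/(2a)) − 1) = 13.808351·(cosh(1.293058) − 1) = 13.244579
T_max/T_min = cosh(S/(2a)) = 1.959172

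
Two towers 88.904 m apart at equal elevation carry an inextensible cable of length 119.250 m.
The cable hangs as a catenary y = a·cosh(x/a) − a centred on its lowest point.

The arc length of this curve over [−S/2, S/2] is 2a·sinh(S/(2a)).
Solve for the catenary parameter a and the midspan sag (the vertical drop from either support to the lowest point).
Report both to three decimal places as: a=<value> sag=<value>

a=32.542 sag=35.386

seed: a₀ = √(S³/(24(L−S))) = √(88.904³/(24·30.346)) = 31.061727
iter 1: u=1.431086  f(a)=+3.263e+00  f'(a)=-2.384e+00  a ← 31.061727 − (+3.263e+00/-2.384e+00) = 32.430307
iter 2: u=1.370693  f(a)=+2.281e-01  f'(a)=-2.062e+00  a ← 32.430307 − (+2.281e-01/-2.062e+00) = 32.540923
iter 3: u=1.366034  f(a)=+1.299e-03  f'(a)=-2.038e+00  a ← 32.540923 − (+1.299e-03/-2.038e+00) = 32.541560
iter 4: u=1.366007  f(a)=+4.267e-08  f'(a)=-2.038e+00  a ← 32.541560 − (+4.267e-08/-2.038e+00) = 32.541561
iter 5: u=1.366007  f(a)=+1.421e-14  f'(a)=-2.038e+00  a ← 32.541561 − (+1.421e-14/-2.038e+00) = 32.541561
converged: |Δa| < 1e-12 after 5 iterations
sag = a·(cosh(S/(2a)) − 1) = 32.541561·(cosh(1.366007) − 1) = 35.385561
T_max/T_min = cosh(S/(2a)) = 2.087396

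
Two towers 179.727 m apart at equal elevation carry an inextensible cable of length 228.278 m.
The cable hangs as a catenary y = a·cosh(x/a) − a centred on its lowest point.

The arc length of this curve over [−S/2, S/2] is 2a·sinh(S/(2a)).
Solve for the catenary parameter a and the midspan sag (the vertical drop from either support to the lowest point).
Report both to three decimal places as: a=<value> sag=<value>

seed: a₀ = √(S³/(24(L−S))) = √(179.727³/(24·48.551)) = 70.585465
iter 1: u=1.273116  f(a)=+4.090e+00  f'(a)=-1.612e+00  a ← 70.585465 − (+4.090e+00/-1.612e+00) = 73.122747
iter 2: u=1.228940  f(a)=+2.309e-01  f'(a)=-1.435e+00  a ← 73.122747 − (+2.309e-01/-1.435e+00) = 73.283678
iter 3: u=1.226242  f(a)=+8.331e-04  f'(a)=-1.424e+00  a ← 73.283678 − (+8.331e-04/-1.424e+00) = 73.284263
iter 4: u=1.226232  f(a)=+1.093e-08  f'(a)=-1.424e+00  a ← 73.284263 − (+1.093e-08/-1.424e+00) = 73.284263
iter 5: u=1.226232  f(a)=+2.842e-14  f'(a)=-1.424e+00  a ← 73.284263 − (+2.842e-14/-1.424e+00) = 73.284263
converged: |Δa| < 1e-12 after 5 iterations
sag = a·(cosh(S/(2a)) − 1) = 73.284263·(cosh(1.226232) − 1) = 62.356050
T_max/T_min = cosh(S/(2a)) = 1.850879

a=73.284 sag=62.356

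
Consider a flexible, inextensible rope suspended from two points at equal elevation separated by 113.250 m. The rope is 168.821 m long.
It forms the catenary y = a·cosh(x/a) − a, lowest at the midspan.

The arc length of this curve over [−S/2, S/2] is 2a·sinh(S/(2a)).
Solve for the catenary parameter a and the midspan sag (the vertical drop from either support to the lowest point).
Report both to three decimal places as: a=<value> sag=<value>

seed: a₀ = √(S³/(24(L−S))) = √(113.250³/(24·55.571)) = 33.001037
iter 1: u=1.715855  f(a)=+8.778e+00  f'(a)=-4.470e+00  a ← 33.001037 − (+8.778e+00/-4.470e+00) = 34.965014
iter 2: u=1.619476  f(a)=+8.447e-01  f'(a)=-3.647e+00  a ← 34.965014 − (+8.447e-01/-3.647e+00) = 35.196598
iter 3: u=1.608820  f(a)=+9.659e-03  f'(a)=-3.564e+00  a ← 35.196598 − (+9.659e-03/-3.564e+00) = 35.199308
iter 4: u=1.608696  f(a)=+1.295e-06  f'(a)=-3.563e+00  a ← 35.199308 − (+1.295e-06/-3.563e+00) = 35.199308
iter 5: u=1.608696  f(a)=+0.000e+00  f'(a)=-3.563e+00  a ← 35.199308 − (+0.000e+00/-3.563e+00) = 35.199308
converged: |Δa| < 1e-12 after 5 iterations
sag = a·(cosh(S/(2a)) − 1) = 35.199308·(cosh(1.608696) − 1) = 56.256276
T_max/T_min = cosh(S/(2a)) = 2.598221

a=35.199 sag=56.256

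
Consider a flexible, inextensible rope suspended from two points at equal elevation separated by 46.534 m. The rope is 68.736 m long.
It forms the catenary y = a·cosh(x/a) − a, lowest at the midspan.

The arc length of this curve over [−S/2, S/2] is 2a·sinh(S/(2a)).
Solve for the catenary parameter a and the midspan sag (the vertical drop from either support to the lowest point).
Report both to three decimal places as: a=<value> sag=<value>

a=14.644 sag=22.714

seed: a₀ = √(S³/(24(L−S))) = √(46.534³/(24·22.202)) = 13.751621
iter 1: u=1.691946  f(a)=+3.403e+00  f'(a)=-4.253e+00  a ← 13.751621 − (+3.403e+00/-4.253e+00) = 14.551826
iter 2: u=1.598906  f(a)=+3.197e-01  f'(a)=-3.488e+00  a ← 14.551826 − (+3.197e-01/-3.488e+00) = 14.643463
iter 3: u=1.588900  f(a)=+3.466e-03  f'(a)=-3.413e+00  a ← 14.643463 − (+3.466e-03/-3.413e+00) = 14.644478
iter 4: u=1.588790  f(a)=+4.172e-07  f'(a)=-3.412e+00  a ← 14.644478 − (+4.172e-07/-3.412e+00) = 14.644478
iter 5: u=1.588790  f(a)=+1.421e-14  f'(a)=-3.412e+00  a ← 14.644478 − (+1.421e-14/-3.412e+00) = 14.644478
converged: |Δa| < 1e-12 after 5 iterations
sag = a·(cosh(S/(2a)) − 1) = 14.644478·(cosh(1.588790) − 1) = 22.713522
T_max/T_min = cosh(S/(2a)) = 2.550996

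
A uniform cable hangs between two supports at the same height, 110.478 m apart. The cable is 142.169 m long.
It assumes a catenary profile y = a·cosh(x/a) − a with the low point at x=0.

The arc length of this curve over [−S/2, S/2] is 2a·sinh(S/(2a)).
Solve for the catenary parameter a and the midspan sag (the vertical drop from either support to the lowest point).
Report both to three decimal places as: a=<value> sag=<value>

a=43.809 sag=39.691

seed: a₀ = √(S³/(24(L−S))) = √(110.478³/(24·31.691)) = 42.105624
iter 1: u=1.311915  f(a)=+2.842e+00  f'(a)=-1.781e+00  a ← 42.105624 − (+2.842e+00/-1.781e+00) = 43.701322
iter 2: u=1.264012  f(a)=+1.695e-01  f'(a)=-1.574e+00  a ← 43.701322 − (+1.695e-01/-1.574e+00) = 43.809018
iter 3: u=1.260905  f(a)=+6.880e-04  f'(a)=-1.561e+00  a ← 43.809018 − (+6.880e-04/-1.561e+00) = 43.809459
iter 4: u=1.260892  f(a)=+1.143e-08  f'(a)=-1.561e+00  a ← 43.809459 − (+1.143e-08/-1.561e+00) = 43.809459
iter 5: u=1.260892  f(a)=+2.842e-14  f'(a)=-1.561e+00  a ← 43.809459 − (+2.842e-14/-1.561e+00) = 43.809459
converged: |Δa| < 1e-12 after 5 iterations
sag = a·(cosh(S/(2a)) − 1) = 43.809459·(cosh(1.260892) − 1) = 39.690690
T_max/T_min = cosh(S/(2a)) = 1.905984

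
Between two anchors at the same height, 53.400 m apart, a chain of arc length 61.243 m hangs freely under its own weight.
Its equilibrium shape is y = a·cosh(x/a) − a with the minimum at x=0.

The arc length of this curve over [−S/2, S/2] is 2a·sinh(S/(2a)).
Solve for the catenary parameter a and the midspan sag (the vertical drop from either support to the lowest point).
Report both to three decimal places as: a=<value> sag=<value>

a=29.049 sag=13.159

seed: a₀ = √(S³/(24(L−S))) = √(53.400³/(24·7.843)) = 28.442329
iter 1: u=0.938742  f(a)=+3.529e-01  f'(a)=-6.017e-01  a ← 28.442329 − (+3.529e-01/-6.017e-01) = 29.028904
iter 2: u=0.919773  f(a)=+1.121e-02  f'(a)=-5.640e-01  a ← 29.028904 − (+1.121e-02/-5.640e-01) = 29.048786
iter 3: u=0.919143  f(a)=+1.214e-05  f'(a)=-5.628e-01  a ← 29.048786 − (+1.214e-05/-5.628e-01) = 29.048808
iter 4: u=0.919143  f(a)=+1.427e-11  f'(a)=-5.628e-01  a ← 29.048808 − (+1.427e-11/-5.628e-01) = 29.048808
converged: |Δa| < 1e-12 after 4 iterations
sag = a·(cosh(S/(2a)) − 1) = 29.048808·(cosh(0.919143) − 1) = 13.159124
T_max/T_min = cosh(S/(2a)) = 1.453000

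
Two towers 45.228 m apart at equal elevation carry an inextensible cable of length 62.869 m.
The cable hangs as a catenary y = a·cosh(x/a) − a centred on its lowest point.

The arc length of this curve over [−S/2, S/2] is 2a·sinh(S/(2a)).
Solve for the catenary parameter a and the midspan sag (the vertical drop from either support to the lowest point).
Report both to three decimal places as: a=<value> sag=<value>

a=15.580 sag=19.504

seed: a₀ = √(S³/(24(L−S))) = √(45.228³/(24·17.641)) = 14.782363
iter 1: u=1.529796  f(a)=+2.183e+00  f'(a)=-2.994e+00  a ← 14.782363 − (+2.183e+00/-2.994e+00) = 15.511491
iter 2: u=1.457887  f(a)=+1.719e-01  f'(a)=-2.539e+00  a ← 15.511491 − (+1.719e-01/-2.539e+00) = 15.579187
iter 3: u=1.451552  f(a)=+1.267e-03  f'(a)=-2.502e+00  a ← 15.579187 − (+1.267e-03/-2.502e+00) = 15.579694
iter 4: u=1.451505  f(a)=+7.002e-08  f'(a)=-2.502e+00  a ← 15.579694 − (+7.002e-08/-2.502e+00) = 15.579694
iter 5: u=1.451505  f(a)=+7.105e-15  f'(a)=-2.502e+00  a ← 15.579694 − (+7.105e-15/-2.502e+00) = 15.579694
converged: |Δa| < 1e-12 after 5 iterations
sag = a·(cosh(S/(2a)) − 1) = 15.579694·(cosh(1.451505) − 1) = 19.503844
T_max/T_min = cosh(S/(2a)) = 2.251876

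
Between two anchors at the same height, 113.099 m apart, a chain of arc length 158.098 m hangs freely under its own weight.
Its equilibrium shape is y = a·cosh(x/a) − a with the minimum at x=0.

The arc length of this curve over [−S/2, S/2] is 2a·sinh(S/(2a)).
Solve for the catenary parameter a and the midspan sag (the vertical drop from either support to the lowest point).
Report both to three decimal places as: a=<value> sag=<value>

seed: a₀ = √(S³/(24(L−S))) = √(113.099³/(24·44.999)) = 36.600001
iter 1: u=1.545068  f(a)=+5.687e+00  f'(a)=-3.098e+00  a ← 36.600001 − (+5.687e+00/-3.098e+00) = 38.435461
iter 2: u=1.471285  f(a)=+4.558e-01  f'(a)=-2.620e+00  a ← 38.435461 − (+4.558e-01/-2.620e+00) = 38.609433
iter 3: u=1.464655  f(a)=+3.491e-03  f'(a)=-2.580e+00  a ← 38.609433 − (+3.491e-03/-2.580e+00) = 38.610787
iter 4: u=1.464604  f(a)=+2.084e-07  f'(a)=-2.580e+00  a ← 38.610787 − (+2.084e-07/-2.580e+00) = 38.610787
iter 5: u=1.464604  f(a)=+2.842e-14  f'(a)=-2.580e+00  a ← 38.610787 − (+2.842e-14/-2.580e+00) = 38.610787
converged: |Δa| < 1e-12 after 5 iterations
sag = a·(cosh(S/(2a)) − 1) = 38.610787·(cosh(1.464604) − 1) = 49.363853
T_max/T_min = cosh(S/(2a)) = 2.278499

a=38.611 sag=49.364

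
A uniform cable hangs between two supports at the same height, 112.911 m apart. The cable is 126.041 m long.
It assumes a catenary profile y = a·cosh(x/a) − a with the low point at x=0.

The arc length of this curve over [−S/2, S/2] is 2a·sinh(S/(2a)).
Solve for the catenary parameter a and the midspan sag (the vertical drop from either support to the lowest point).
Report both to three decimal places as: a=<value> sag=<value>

seed: a₀ = √(S³/(24(L−S))) = √(112.911³/(24·13.130)) = 67.587502
iter 1: u=0.835295  f(a)=+4.657e-01  f'(a)=-4.163e-01  a ← 67.587502 − (+4.657e-01/-4.163e-01) = 68.706180
iter 2: u=0.821695  f(a)=+1.181e-02  f'(a)=-3.954e-01  a ← 68.706180 − (+1.181e-02/-3.954e-01) = 68.736058
iter 3: u=0.821337  f(a)=+8.042e-06  f'(a)=-3.949e-01  a ← 68.736058 − (+8.042e-06/-3.949e-01) = 68.736078
iter 4: u=0.821337  f(a)=+3.737e-12  f'(a)=-3.949e-01  a ← 68.736078 − (+3.737e-12/-3.949e-01) = 68.736078
converged: |Δa| < 1e-12 after 4 iterations
sag = a·(cosh(S/(2a)) − 1) = 68.736078·(cosh(0.821337) − 1) = 24.517511
T_max/T_min = cosh(S/(2a)) = 1.356691

a=68.736 sag=24.518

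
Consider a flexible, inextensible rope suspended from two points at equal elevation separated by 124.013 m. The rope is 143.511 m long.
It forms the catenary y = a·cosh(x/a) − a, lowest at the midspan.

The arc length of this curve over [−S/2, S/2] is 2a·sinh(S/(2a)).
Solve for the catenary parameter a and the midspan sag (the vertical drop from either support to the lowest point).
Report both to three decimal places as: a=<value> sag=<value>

seed: a₀ = √(S³/(24(L−S))) = √(124.013³/(24·19.498)) = 63.841071
iter 1: u=0.971263  f(a)=+9.406e-01  f'(a)=-6.704e-01  a ← 63.841071 − (+9.406e-01/-6.704e-01) = 65.244062
iter 2: u=0.950378  f(a)=+3.190e-02  f'(a)=-6.256e-01  a ← 65.244062 − (+3.190e-02/-6.256e-01) = 65.295050
iter 3: u=0.949636  f(a)=+3.955e-05  f'(a)=-6.241e-01  a ← 65.295050 − (+3.955e-05/-6.241e-01) = 65.295114
iter 4: u=0.949635  f(a)=+6.091e-11  f'(a)=-6.241e-01  a ← 65.295114 − (+6.091e-11/-6.241e-01) = 65.295114
iter 5: u=0.949635  f(a)=+2.842e-14  f'(a)=-6.241e-01  a ← 65.295114 − (+2.842e-14/-6.241e-01) = 65.295114
converged: |Δa| < 1e-12 after 5 iterations
sag = a·(cosh(S/(2a)) − 1) = 65.295114·(cosh(0.949635) − 1) = 31.721914
T_max/T_min = cosh(S/(2a)) = 1.485824

a=65.295 sag=31.722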